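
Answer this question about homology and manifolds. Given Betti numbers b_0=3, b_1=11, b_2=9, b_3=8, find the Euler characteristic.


chi = sum_k (-1)^k b_k.
= (3) + (-11) + (9) + (-8)
= -7

-7


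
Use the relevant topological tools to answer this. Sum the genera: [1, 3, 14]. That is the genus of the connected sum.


Genus is additive under connected sum of orientable surfaces.
g = 1 + 3 + 14 = 18

18


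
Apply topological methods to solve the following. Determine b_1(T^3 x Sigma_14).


pi_1(A x B) = pi_1(A) x pi_1(B); rank of abelianization = b_1.
b_1(T^3) = 3, b_1(Sigma_14) = 2*14 = 28.
b_1(product) = 3 + 28 = 31

31


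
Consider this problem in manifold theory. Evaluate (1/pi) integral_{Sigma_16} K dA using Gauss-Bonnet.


Gauss-Bonnet: integral K dA = 2*pi*chi(M).
chi(Sigma_16) = 2 - 2*16 = -30.
(integral K dA)/pi = 2*chi = 2*(-30) = -60

-60


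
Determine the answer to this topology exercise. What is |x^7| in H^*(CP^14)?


|x| = 2 in H^*(CP^n).
|x^7| = 7 * |x| = 7 * 2 = 14

14


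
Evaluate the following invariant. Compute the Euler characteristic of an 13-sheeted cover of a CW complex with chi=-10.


For a finite covering: chi(E) = (number of sheets) * chi(B).
chi(E) = 13 * (-10) = -130

-130


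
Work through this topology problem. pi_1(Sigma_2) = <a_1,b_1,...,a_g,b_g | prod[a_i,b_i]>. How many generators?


Standard presentation: pi_1(Sigma_g) = <a_1,b_1,...,a_g,b_g | [a_1,b_1]...[a_g,b_g] = 1>.
Number of generators = 2g = 2*2 = 4

4


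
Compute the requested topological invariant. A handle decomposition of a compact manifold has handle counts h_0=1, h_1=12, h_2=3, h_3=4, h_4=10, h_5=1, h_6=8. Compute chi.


Handles of index k contribute (-1)^k to chi (same as CW cells).
chi = (1) + (-12) + (3) + (-4) + (10) + (-1) + (8) = 5

5


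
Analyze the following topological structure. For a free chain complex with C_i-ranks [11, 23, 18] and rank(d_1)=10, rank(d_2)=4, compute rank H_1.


rank H_k = rank(ker d_k) - rank(im d_{k+1}).
rank(ker d_1) = rank(C_1) - rank(d_1) = 23 - 10 = 13.
rank(im d_{1+1}) = 4.
rank H_1 = 13 - 4 = 9

9


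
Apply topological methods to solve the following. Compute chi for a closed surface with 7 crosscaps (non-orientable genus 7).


For a non-orientable closed surface with k crosscaps: chi = 2 - k.
Here k = 7.
chi = 2 - 7 = -5

-5


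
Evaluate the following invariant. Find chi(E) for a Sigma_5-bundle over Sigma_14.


For a fiber bundle F -> E -> B (with CW structure): chi(E) = chi(B) * chi(F).
chi(Sigma_14) = -26, chi(Sigma_5) = -8.
chi(E) = (-26) * (-8) = 208

208


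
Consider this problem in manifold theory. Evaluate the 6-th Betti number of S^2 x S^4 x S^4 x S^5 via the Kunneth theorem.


Each S^d has Poincare polynomial 1 + t^d.
The product S^2 x S^4 x S^4 x S^5 has Poincare polynomial prod(1+t^d_i).
Expanding: b_0=1, b_2=1, b_4=2, b_5=1, b_6=2, b_7=1, b_8=1, b_9=2, b_10=1, b_11=2, b_13=1, b_15=1.
b_6 = 2

2


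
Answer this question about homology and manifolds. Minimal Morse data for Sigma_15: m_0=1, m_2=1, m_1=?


A perfect Morse function has m_k = b_k.
For Sigma_15: b_0=1, b_1=2g=30, b_2=1.
Saddles m_1 = 2g = 30

30


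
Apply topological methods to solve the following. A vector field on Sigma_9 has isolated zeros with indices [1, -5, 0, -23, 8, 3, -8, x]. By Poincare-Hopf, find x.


Poincare-Hopf: sum of indices = chi(M).
chi(Sigma_9) = 2 - 2*9 = -16.
Sum of known indices = -24.
x = chi - (sum known) = -16 - (-24) = 8

8


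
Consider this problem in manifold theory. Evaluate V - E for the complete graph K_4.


K_4: V = 4, E = C(4,2) = 6.
chi = V - E = 4 - 6 = -2

-2


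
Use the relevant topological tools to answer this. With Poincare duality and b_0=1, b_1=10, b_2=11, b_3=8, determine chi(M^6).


By Poincare duality b_k = b_{6-k}, so full Betti numbers: b_0=1, b_1=10, b_2=11, b_3=8, b_4=11, b_5=10, b_6=1.
chi = sum (-1)^k b_k = -4

-4


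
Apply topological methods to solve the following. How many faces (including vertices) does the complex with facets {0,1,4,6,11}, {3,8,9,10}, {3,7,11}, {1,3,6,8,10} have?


Each maximal simplex on m vertices has 2^m - 1 nonempty faces.
Take the union (dedupe shared faces).
Total distinct faces = 72

72


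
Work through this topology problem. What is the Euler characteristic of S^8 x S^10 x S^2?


chi is multiplicative: chi(X x Y) = chi(X) chi(Y).
Each even-dim sphere has chi = 2. There are 3 factors.
chi = 2^3 = 8

8


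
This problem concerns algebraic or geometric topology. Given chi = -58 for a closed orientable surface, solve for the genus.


chi = 2 - 2g for closed orientable surfaces.
-58 = 2 - 2g
2g = 2 - (-58) = 60
g = 30

30


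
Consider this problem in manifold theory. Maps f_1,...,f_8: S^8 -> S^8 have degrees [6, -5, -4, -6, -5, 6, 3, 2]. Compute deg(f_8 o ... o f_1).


Degree is multiplicative: deg(composition) = product of degrees.
= (6) * (-5) * (-4) * (-6) * (-5) * (6) * (3) * (2) = 129600

129600


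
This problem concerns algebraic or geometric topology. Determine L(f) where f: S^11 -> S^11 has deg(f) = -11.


On S^11: L(f) = tr(f_0*) + (-1)^11 tr(f_11*) = 1 + (-1)^11 * deg(f).
L(f) = 1 + (-1)^11 * -11 = 1 + 11 = 12

12


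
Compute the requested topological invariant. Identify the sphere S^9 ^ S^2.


S^m ^ S^n = S^{m+n}.
k = 9 + 2 = 11

11


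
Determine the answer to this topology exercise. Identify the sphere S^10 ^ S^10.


S^m ^ S^n = S^{m+n}.
k = 10 + 10 = 20

20


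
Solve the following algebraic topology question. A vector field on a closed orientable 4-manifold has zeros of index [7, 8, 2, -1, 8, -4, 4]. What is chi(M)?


Poincare-Hopf: chi(M) = sum of indices of zeros.
chi = (7) + (8) + (2) + (-1) + (8) + (-4) + (4) = 24

24


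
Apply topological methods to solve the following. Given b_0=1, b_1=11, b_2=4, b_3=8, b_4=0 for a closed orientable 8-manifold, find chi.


By Poincare duality b_k = b_{8-k}, so full Betti numbers: b_0=1, b_1=11, b_2=4, b_3=8, b_4=0, b_5=8, b_6=4, b_7=11, b_8=1.
chi = sum (-1)^k b_k = -28

-28


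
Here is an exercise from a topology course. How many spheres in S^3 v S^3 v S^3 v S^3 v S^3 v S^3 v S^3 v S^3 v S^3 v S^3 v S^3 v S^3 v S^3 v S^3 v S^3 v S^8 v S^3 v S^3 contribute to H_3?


For a wedge of spheres, H_k (k>0) is free on one generator per sphere of dimension k.
Spheres of dimension 3: count = 17.
b_3 = 17

17


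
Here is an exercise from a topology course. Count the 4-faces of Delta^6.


Delta^6 has 6+1 vertices. A 4-face is a choice of 4+1 vertices.
f_4 = C(6+1, 4+1) = C(7,5) = 21

21


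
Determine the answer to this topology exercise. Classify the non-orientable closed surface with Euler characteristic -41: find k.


chi = 2 - k for closed non-orientable surfaces with k crosscaps.
-41 = 2 - k
k = 2 - (-41) = 43

43


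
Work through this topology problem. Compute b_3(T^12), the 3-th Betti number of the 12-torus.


By the Kunneth formula, b_k(T^n) = C(n,k).
b_3(T^12) = C(12,3).
C(12,3) = 12!/(3!*9!) = 220

220


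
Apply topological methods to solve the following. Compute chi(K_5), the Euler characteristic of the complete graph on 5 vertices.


K_5: V = 5, E = C(5,2) = 10.
chi = V - E = 5 - 10 = -5

-5


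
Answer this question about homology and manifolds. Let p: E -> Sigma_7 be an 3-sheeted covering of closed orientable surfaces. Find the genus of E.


For an n-sheeted cover: chi(E) = n * chi(B).
chi(Sigma_7) = 2 - 2*7 = -12.
chi(E) = 3 * (-12) = -36.
genus(E) = (2 - chi(E))/2 = (2 - (-36))/2 = 38/2 = 19

19


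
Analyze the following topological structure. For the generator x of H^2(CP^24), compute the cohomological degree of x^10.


|x| = 2 in H^*(CP^n).
|x^10| = 10 * |x| = 10 * 2 = 20

20


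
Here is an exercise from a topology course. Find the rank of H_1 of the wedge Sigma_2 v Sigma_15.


For a wedge: H_1(A v B) = H_1(A) + H_1(B).
b_1(Sigma_2) = 4, b_1(Sigma_15) = 30.
b_1 = 4 + 30 = 34

34


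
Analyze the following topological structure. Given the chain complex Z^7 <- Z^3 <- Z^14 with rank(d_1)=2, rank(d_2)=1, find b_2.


rank H_k = rank(ker d_k) - rank(im d_{k+1}).
rank(ker d_2) = rank(C_2) - rank(d_2) = 14 - 1 = 13.
rank(im d_{2+1}) = 0.
rank H_2 = 13 - 0 = 13

13


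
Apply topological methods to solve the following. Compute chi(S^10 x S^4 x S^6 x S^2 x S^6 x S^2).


chi is multiplicative: chi(X x Y) = chi(X) chi(Y).
Each even-dim sphere has chi = 2. There are 6 factors.
chi = 2^6 = 64

64


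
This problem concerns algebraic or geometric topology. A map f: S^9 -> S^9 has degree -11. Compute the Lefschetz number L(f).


On S^9: L(f) = tr(f_0*) + (-1)^9 tr(f_9*) = 1 + (-1)^9 * deg(f).
L(f) = 1 + (-1)^9 * -11 = 1 + 11 = 12

12


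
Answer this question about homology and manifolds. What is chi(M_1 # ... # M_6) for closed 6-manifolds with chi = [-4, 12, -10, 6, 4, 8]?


For n-manifolds: chi(A#B) = chi(A) + chi(B) - chi(S^6).
chi(S^6) = 1 + (-1)^6 = 2.
chi(#) = (sum chi_i) - (6-1)*chi(S^6) = 16 - 5*2 = 6

6


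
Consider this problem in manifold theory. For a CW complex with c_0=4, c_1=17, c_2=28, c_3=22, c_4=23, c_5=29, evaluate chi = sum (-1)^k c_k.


chi = sum_k (-1)^k c_k.
= (-1)^0*4 + (-1)^1*17 + (-1)^2*28 + (-1)^3*22 + (-1)^4*23 + (-1)^5*29
= (4) + (-17) + (28) + (-22) + (23) + (-29)
= -13

-13


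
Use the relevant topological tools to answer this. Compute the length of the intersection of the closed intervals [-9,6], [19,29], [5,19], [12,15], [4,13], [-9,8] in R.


Intersection = [max(a_i), min(b_i)] = [19, 6].
Since 19 > 6, the intersection is empty.
Length = 0

0


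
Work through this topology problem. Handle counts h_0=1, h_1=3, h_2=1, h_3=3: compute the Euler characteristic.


Handles of index k contribute (-1)^k to chi (same as CW cells).
chi = (1) + (-3) + (1) + (-3) = -4

-4


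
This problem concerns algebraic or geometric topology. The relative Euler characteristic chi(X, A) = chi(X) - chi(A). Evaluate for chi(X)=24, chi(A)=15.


Relative Euler characteristic: chi(X, A) = chi(X) - chi(A).
= 24 - (15) = 9

9


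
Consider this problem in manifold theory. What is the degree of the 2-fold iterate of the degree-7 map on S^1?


deg(f) = 7. Degree is multiplicative: deg(f^2) = (deg f)^2.
deg(f^2) = (7)^2 = 49

49


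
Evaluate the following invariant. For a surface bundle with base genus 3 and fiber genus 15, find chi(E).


For a fiber bundle F -> E -> B (with CW structure): chi(E) = chi(B) * chi(F).
chi(Sigma_3) = -4, chi(Sigma_15) = -28.
chi(E) = (-4) * (-28) = 112

112


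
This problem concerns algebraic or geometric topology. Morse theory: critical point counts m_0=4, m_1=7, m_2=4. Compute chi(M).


Morse theory: chi(M) = sum_k (-1)^k m_k where m_k = #(index-k critical points).
= (4) + (-7) + (4) = 1

1


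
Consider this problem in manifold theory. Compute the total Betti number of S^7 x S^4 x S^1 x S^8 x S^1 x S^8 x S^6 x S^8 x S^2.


Total Betti number is multiplicative under products.
Each S^d (d>=1) has total Betti number 2.
There are 9 sphere factors.
Total = 2^9 = 512

512


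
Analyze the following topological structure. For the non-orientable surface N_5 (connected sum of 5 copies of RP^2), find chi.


For a non-orientable closed surface with k crosscaps: chi = 2 - k.
Here k = 5.
chi = 2 - 5 = -3

-3


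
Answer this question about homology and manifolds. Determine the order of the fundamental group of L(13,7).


pi_1(L(p,q)) = Z/pZ for any q coprime to p.
|pi_1(L(13,7))| = 13

13


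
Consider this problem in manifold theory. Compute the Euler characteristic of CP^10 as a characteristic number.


For any closed oriented manifold, <e(TM),[M]> = chi(M).
chi(CP^10) = 10+1 = 11

11


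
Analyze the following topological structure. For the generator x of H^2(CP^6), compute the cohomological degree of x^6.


|x| = 2 in H^*(CP^n).
|x^6| = 6 * |x| = 6 * 2 = 12

12


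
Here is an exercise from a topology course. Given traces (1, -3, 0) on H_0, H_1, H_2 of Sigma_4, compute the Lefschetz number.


L(f) = tr(f_0*) - tr(f_1*) + tr(f_2*).
= 1 - (-3) + (0)
= 4

4


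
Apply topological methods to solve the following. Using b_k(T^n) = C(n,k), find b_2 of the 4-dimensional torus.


By the Kunneth formula, b_k(T^n) = C(n,k).
b_2(T^4) = C(4,2).
C(4,2) = 4!/(2!*2!) = 6

6


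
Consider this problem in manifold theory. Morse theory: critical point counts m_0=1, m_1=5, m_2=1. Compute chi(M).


Morse theory: chi(M) = sum_k (-1)^k m_k where m_k = #(index-k critical points).
= (1) + (-5) + (1) = -3

-3


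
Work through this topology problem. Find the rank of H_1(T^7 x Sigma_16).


pi_1(A x B) = pi_1(A) x pi_1(B); rank of abelianization = b_1.
b_1(T^7) = 7, b_1(Sigma_16) = 2*16 = 32.
b_1(product) = 7 + 32 = 39

39


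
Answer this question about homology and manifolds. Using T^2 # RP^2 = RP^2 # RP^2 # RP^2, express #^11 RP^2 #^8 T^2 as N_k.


Since a >= 1, the sum is non-orientable; each T^2 can be replaced by RP^2 # RP^2 (since T^2#RP^2 = 3RP^2).
Total crosscaps k = 11 + 2*8 = 27.
Check via chi: chi = 11*1 + 8*0 - (11+8-1)*2 = -25 = 2 - k = -25. Consistent.

27


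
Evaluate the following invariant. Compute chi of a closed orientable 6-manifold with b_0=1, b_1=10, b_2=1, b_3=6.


By Poincare duality b_k = b_{6-k}, so full Betti numbers: b_0=1, b_1=10, b_2=1, b_3=6, b_4=1, b_5=10, b_6=1.
chi = sum (-1)^k b_k = -22

-22


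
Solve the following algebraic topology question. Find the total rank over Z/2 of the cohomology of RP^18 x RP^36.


dim H^*(RP^n; Z/2) = n+1 (one Z/2 in each degree 0..n).
Total Betti number is multiplicative.
Total = (18+1) * (36+1) = 19 * 37 = 703

703


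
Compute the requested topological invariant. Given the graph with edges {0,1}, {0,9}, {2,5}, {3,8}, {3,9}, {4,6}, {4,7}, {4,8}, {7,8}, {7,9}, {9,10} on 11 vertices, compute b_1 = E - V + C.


b_1 = E - V + (number of components).
E = 11, V = 11, components = 2.
b_1 = 11 - 11 + 2 = 2

2


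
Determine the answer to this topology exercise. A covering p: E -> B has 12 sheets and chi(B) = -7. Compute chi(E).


For a finite covering: chi(E) = (number of sheets) * chi(B).
chi(E) = 12 * (-7) = -84

-84


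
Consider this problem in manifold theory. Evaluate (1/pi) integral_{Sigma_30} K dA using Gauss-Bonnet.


Gauss-Bonnet: integral K dA = 2*pi*chi(M).
chi(Sigma_30) = 2 - 2*30 = -58.
(integral K dA)/pi = 2*chi = 2*(-58) = -116

-116


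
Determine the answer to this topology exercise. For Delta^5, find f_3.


Delta^5 has 5+1 vertices. A 3-face is a choice of 3+1 vertices.
f_3 = C(5+1, 3+1) = C(6,4) = 15

15


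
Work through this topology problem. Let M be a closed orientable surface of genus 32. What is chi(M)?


For a closed orientable surface of genus g: chi = 2 - 2g.
Here g = 32.
chi = 2 - 2*32 = 2 - 64 = -62

-62


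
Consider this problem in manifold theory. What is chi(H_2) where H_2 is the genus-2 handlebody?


A genus-g handlebody deformation retracts to a wedge of g circles.
chi(vee_g S^1) = 1 - g.
chi(H_2) = 1 - 2 = -1

-1


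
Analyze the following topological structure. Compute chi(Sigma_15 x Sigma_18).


chi(Sigma_15) = 2 - 2*15 = -28
chi(Sigma_18) = 2 - 2*18 = -34
chi(product) = (-28) * (-34) = 952

952


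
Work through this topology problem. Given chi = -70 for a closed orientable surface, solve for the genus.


chi = 2 - 2g for closed orientable surfaces.
-70 = 2 - 2g
2g = 2 - (-70) = 72
g = 36

36


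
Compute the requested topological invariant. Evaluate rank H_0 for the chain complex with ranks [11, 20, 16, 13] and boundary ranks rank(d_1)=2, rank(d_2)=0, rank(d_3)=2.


rank H_k = rank(ker d_k) - rank(im d_{k+1}).
rank(ker d_0) = rank(C_0) - rank(d_0) = 11 - 0 = 11.
rank(im d_{0+1}) = 2.
rank H_0 = 11 - 2 = 9

9


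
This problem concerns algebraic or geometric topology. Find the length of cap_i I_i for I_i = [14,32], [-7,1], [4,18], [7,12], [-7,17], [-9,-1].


Intersection = [max(a_i), min(b_i)] = [14, -1].
Since 14 > -1, the intersection is empty.
Length = 0

0


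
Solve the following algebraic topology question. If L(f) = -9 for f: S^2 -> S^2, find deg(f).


L(f) = 1 + (-1)^2 deg(f) on S^2.
-9 = 1 + (-1)^2 * deg(f)
(-1)^2 * deg(f) = -10
deg(f) = -10

-10


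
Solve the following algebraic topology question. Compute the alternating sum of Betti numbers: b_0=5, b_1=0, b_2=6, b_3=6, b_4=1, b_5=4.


chi = sum_k (-1)^k b_k.
= (5) + (0) + (6) + (-6) + (1) + (-4)
= 2

2


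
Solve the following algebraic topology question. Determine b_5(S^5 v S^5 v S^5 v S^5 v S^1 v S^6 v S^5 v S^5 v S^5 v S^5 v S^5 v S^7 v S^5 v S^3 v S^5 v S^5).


For a wedge of spheres, H_k (k>0) is free on one generator per sphere of dimension k.
Spheres of dimension 5: count = 12.
b_5 = 12

12


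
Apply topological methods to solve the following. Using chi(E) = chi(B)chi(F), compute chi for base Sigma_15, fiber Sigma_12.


For a fiber bundle F -> E -> B (with CW structure): chi(E) = chi(B) * chi(F).
chi(Sigma_15) = -28, chi(Sigma_12) = -22.
chi(E) = (-28) * (-22) = 616

616


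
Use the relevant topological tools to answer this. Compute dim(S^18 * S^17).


Join of spheres: S^m * S^n = S^{m+n+1}.
dim = 18 + 17 + 1 = 36

36


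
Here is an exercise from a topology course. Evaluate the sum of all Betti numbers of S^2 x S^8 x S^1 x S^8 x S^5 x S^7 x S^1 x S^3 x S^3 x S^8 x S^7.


Total Betti number is multiplicative under products.
Each S^d (d>=1) has total Betti number 2.
There are 11 sphere factors.
Total = 2^11 = 2048

2048


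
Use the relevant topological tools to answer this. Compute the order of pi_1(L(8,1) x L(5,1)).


pi_1(X x Y) = pi_1(X) x pi_1(Y).
pi_1(L(8,1)) = Z/8, pi_1(L(5,1)) = Z/5.
|Z/8 x Z/5| = 8 * 5 = 40

40


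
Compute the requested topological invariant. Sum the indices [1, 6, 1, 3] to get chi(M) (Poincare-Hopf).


Poincare-Hopf: chi(M) = sum of indices of zeros.
chi = (1) + (6) + (1) + (3) = 11

11


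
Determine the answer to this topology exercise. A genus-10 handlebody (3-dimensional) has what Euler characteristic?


A genus-g handlebody deformation retracts to a wedge of g circles.
chi(vee_g S^1) = 1 - g.
chi(H_10) = 1 - 10 = -9

-9


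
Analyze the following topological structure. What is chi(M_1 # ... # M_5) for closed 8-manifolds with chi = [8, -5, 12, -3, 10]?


For n-manifolds: chi(A#B) = chi(A) + chi(B) - chi(S^8).
chi(S^8) = 1 + (-1)^8 = 2.
chi(#) = (sum chi_i) - (5-1)*chi(S^8) = 22 - 4*2 = 14

14


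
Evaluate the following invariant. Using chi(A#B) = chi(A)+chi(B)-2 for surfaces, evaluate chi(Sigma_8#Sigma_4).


chi(Sigma_8) = 2 - 2*8 = -14
chi(Sigma_4) = 2 - 2*4 = -6
For surfaces: chi(A#B) = chi(A) + chi(B) - 2.
chi = -14 + -6 - 2 = -22

-22


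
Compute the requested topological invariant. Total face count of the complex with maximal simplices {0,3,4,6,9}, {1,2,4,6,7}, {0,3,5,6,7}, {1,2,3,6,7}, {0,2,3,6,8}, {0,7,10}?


Each maximal simplex on m vertices has 2^m - 1 nonempty faces.
Take the union (dedupe shared faces).
Total distinct faces = 117

117


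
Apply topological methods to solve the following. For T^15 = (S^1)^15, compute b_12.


By the Kunneth formula, b_k(T^n) = C(n,k).
b_12(T^15) = C(15,12).
C(15,12) = 15!/(12!*3!) = 455

455


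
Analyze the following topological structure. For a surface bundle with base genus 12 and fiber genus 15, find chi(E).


For a fiber bundle F -> E -> B (with CW structure): chi(E) = chi(B) * chi(F).
chi(Sigma_12) = -22, chi(Sigma_15) = -28.
chi(E) = (-22) * (-28) = 616

616


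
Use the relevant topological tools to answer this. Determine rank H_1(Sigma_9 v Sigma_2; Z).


For a wedge: H_1(A v B) = H_1(A) + H_1(B).
b_1(Sigma_9) = 18, b_1(Sigma_2) = 4.
b_1 = 18 + 4 = 22

22


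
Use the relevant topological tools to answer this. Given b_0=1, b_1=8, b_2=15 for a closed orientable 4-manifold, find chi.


By Poincare duality b_k = b_{4-k}, so full Betti numbers: b_0=1, b_1=8, b_2=15, b_3=8, b_4=1.
chi = sum (-1)^k b_k = 1

1


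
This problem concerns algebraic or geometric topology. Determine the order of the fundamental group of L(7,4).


pi_1(L(p,q)) = Z/pZ for any q coprime to p.
|pi_1(L(7,4))| = 7

7


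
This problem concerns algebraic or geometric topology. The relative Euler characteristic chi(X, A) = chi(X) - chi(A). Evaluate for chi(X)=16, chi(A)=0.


Relative Euler characteristic: chi(X, A) = chi(X) - chi(A).
= 16 - (0) = 16

16


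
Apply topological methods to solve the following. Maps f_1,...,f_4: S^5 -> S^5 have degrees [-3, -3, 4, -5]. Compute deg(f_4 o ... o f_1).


Degree is multiplicative: deg(composition) = product of degrees.
= (-3) * (-3) * (4) * (-5) = -180

-180


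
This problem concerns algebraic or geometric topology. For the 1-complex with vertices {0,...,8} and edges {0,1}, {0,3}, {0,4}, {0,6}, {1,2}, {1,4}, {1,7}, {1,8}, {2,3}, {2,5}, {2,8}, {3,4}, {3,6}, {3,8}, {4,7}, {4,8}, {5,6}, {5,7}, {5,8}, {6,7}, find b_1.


b_1 = E - V + (number of components).
E = 20, V = 9, components = 1.
b_1 = 20 - 9 + 1 = 12

12


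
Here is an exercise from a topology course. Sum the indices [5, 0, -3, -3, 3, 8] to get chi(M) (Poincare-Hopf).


Poincare-Hopf: chi(M) = sum of indices of zeros.
chi = (5) + (0) + (-3) + (-3) + (3) + (8) = 10

10


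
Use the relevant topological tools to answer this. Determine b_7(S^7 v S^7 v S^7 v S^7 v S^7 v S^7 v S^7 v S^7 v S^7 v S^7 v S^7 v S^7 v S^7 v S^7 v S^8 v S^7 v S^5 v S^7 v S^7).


For a wedge of spheres, H_k (k>0) is free on one generator per sphere of dimension k.
Spheres of dimension 7: count = 17.
b_7 = 17

17


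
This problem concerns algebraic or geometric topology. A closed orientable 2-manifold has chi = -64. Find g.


chi = 2 - 2g for closed orientable surfaces.
-64 = 2 - 2g
2g = 2 - (-64) = 66
g = 33

33


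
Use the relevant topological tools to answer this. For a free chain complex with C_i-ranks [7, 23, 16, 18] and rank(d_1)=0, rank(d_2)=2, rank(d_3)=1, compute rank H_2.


rank H_k = rank(ker d_k) - rank(im d_{k+1}).
rank(ker d_2) = rank(C_2) - rank(d_2) = 16 - 2 = 14.
rank(im d_{2+1}) = 1.
rank H_2 = 14 - 1 = 13

13


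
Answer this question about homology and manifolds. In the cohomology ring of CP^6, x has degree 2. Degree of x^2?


|x| = 2 in H^*(CP^n).
|x^2| = 2 * |x| = 2 * 2 = 4

4


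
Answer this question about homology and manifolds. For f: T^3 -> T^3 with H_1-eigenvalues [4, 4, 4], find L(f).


For a torus self-map: L(f) = det(I - A) where A acts on H_1.
L(f) = (1-4) * (1-4) * (1-4) = -3 * -3 * -3 = -27

-27


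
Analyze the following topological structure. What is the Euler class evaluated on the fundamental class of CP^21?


For any closed oriented manifold, <e(TM),[M]> = chi(M).
chi(CP^21) = 21+1 = 22

22


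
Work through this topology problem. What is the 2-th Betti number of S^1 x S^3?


Each S^d has Poincare polynomial 1 + t^d.
The product S^1 x S^3 has Poincare polynomial prod(1+t^d_i).
Expanding: b_0=1, b_1=1, b_3=1, b_4=1.
b_2 = 0

0


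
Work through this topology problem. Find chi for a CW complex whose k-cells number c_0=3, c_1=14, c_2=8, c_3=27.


chi = sum_k (-1)^k c_k.
= (-1)^0*3 + (-1)^1*14 + (-1)^2*8 + (-1)^3*27
= (3) + (-14) + (8) + (-27)
= -30

-30


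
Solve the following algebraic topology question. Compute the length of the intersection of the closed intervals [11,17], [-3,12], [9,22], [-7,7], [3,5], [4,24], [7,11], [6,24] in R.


Intersection = [max(a_i), min(b_i)] = [11, 5].
Since 11 > 5, the intersection is empty.
Length = 0

0


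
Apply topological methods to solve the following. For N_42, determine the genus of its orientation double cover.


chi(N_42) = 2 - 42 = -40.
Double cover: chi(Sigma_g) = 2 * chi(N_42) = 2*(-40) = -80.
2 - 2g = -80, so g = (2 - (-80))/2 = 82/2 = 41

41


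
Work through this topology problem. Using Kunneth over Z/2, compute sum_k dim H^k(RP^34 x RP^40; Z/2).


dim H^*(RP^n; Z/2) = n+1 (one Z/2 in each degree 0..n).
Total Betti number is multiplicative.
Total = (34+1) * (40+1) = 35 * 41 = 1435

1435


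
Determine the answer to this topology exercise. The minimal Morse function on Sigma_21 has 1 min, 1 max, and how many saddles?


A perfect Morse function has m_k = b_k.
For Sigma_21: b_0=1, b_1=2g=42, b_2=1.
Saddles m_1 = 2g = 42

42


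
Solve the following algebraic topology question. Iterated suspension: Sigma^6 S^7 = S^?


Each suspension raises dimension by 1: Sigma S^n = S^{n+1}.
Sigma^6 S^7 = S^{7+6} = S^13

13


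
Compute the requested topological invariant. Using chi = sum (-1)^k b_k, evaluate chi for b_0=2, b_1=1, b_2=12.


chi = sum_k (-1)^k b_k.
= (2) + (-1) + (12)
= 13

13


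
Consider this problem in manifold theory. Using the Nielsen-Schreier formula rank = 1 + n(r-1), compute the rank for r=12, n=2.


Nielsen-Schreier: an index-n subgroup of F_r is free of rank 1 + n(r-1).
Equivalently: chi(cover) = n*chi(base); chi(vee_r S^1) = 1 - 12 = -11.
chi(E) = 2*(-11) = -22; rank = 1 - chi(E) = 1 - (-22) = 23.
rank = 1 + 2*(12-1) = 1 + 22 = 23

23


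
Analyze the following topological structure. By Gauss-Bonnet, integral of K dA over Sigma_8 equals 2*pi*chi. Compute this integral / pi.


Gauss-Bonnet: integral K dA = 2*pi*chi(M).
chi(Sigma_8) = 2 - 2*8 = -14.
(integral K dA)/pi = 2*chi = 2*(-14) = -28

-28


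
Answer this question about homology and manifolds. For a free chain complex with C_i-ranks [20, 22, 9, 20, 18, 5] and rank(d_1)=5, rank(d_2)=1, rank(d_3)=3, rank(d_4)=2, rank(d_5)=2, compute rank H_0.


rank H_k = rank(ker d_k) - rank(im d_{k+1}).
rank(ker d_0) = rank(C_0) - rank(d_0) = 20 - 0 = 20.
rank(im d_{0+1}) = 5.
rank H_0 = 20 - 5 = 15

15


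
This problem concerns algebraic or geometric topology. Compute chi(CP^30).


CP^30 has one cell in each even dimension 0, 2, ..., 2*30 (30+1 cells total).
All cells are even-dimensional, so chi = number of cells.
chi = 30 + 1 = 31

31


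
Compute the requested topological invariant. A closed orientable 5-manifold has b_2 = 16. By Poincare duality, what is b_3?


Poincare duality for closed orientable n-manifolds: b_k = b_{n-k}.
Here n = 5, so b_3 = b_2 = 16

16


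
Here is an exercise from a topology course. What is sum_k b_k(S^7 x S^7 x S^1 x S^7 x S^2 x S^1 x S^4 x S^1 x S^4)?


Total Betti number is multiplicative under products.
Each S^d (d>=1) has total Betti number 2.
There are 9 sphere factors.
Total = 2^9 = 512

512


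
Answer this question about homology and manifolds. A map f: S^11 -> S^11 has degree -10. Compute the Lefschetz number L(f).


On S^11: L(f) = tr(f_0*) + (-1)^11 tr(f_11*) = 1 + (-1)^11 * deg(f).
L(f) = 1 + (-1)^11 * -10 = 1 + 10 = 11

11


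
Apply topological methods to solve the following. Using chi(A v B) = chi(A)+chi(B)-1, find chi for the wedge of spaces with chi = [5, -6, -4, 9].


chi(A v B) = chi(A) + chi(B) - 1 (one point identified).
For 4 spaces: chi = (sum chi_i) - (4 - 1).
sum = 4; chi = 4 - 3 = 1

1


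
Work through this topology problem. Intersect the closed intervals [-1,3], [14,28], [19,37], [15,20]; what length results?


Intersection = [max(a_i), min(b_i)] = [19, 3].
Since 19 > 3, the intersection is empty.
Length = 0

0


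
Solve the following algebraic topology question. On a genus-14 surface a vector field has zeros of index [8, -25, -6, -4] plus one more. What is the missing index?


Poincare-Hopf: sum of indices = chi(M).
chi(Sigma_14) = 2 - 2*14 = -26.
Sum of known indices = -27.
x = chi - (sum known) = -26 - (-27) = 1

1


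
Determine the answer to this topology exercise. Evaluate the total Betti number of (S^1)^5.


b_k(T^5) = C(5,k), so the sum over k is sum_k C(5,k) = 2^5.
Total = 2^5 = 32

32


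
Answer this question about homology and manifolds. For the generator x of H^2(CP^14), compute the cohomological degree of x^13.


|x| = 2 in H^*(CP^n).
|x^13| = 13 * |x| = 13 * 2 = 26

26


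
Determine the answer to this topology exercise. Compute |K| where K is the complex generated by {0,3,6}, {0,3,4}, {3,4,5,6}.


Each maximal simplex on m vertices has 2^m - 1 nonempty faces.
Take the union (dedupe shared faces).
Total distinct faces = 21

21


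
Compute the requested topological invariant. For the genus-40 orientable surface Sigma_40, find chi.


For a closed orientable surface of genus g: chi = 2 - 2g.
Here g = 40.
chi = 2 - 2*40 = 2 - 80 = -78

-78


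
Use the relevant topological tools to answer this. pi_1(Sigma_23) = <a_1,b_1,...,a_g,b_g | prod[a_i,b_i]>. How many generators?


Standard presentation: pi_1(Sigma_g) = <a_1,b_1,...,a_g,b_g | [a_1,b_1]...[a_g,b_g] = 1>.
Number of generators = 2g = 2*23 = 46

46


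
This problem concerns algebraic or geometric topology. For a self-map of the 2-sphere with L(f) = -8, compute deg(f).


L(f) = 1 + (-1)^2 deg(f) on S^2.
-8 = 1 + (-1)^2 * deg(f)
(-1)^2 * deg(f) = -9
deg(f) = -9

-9


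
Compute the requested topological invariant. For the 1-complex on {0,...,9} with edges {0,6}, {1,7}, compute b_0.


Run DFS/union-find over 10 vertices.
V = 10, E = 2.
Number of components = 8

8


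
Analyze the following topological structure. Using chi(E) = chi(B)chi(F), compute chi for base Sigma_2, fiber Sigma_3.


For a fiber bundle F -> E -> B (with CW structure): chi(E) = chi(B) * chi(F).
chi(Sigma_2) = -2, chi(Sigma_3) = -4.
chi(E) = (-2) * (-4) = 8

8


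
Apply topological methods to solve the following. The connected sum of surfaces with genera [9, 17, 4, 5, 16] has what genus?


Genus is additive under connected sum of orientable surfaces.
g = 9 + 17 + 4 + 5 + 16 = 51

51


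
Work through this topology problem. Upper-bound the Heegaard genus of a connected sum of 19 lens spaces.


Heegaard genus satisfies g(A#B) <= g(A) + g(B).
Each lens space has g = 1.
Upper bound: 19 * 1 = 19

19


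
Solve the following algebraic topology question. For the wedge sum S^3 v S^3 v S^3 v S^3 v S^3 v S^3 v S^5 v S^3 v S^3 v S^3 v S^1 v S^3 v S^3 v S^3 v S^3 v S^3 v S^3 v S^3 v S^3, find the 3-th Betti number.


For a wedge of spheres, H_k (k>0) is free on one generator per sphere of dimension k.
Spheres of dimension 3: count = 17.
b_3 = 17

17


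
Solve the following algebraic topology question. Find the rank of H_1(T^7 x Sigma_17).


pi_1(A x B) = pi_1(A) x pi_1(B); rank of abelianization = b_1.
b_1(T^7) = 7, b_1(Sigma_17) = 2*17 = 34.
b_1(product) = 7 + 34 = 41

41


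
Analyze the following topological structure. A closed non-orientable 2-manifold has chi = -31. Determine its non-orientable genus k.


chi = 2 - k for closed non-orientable surfaces with k crosscaps.
-31 = 2 - k
k = 2 - (-31) = 33

33


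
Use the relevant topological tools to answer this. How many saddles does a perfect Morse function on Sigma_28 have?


A perfect Morse function has m_k = b_k.
For Sigma_28: b_0=1, b_1=2g=56, b_2=1.
Saddles m_1 = 2g = 56

56


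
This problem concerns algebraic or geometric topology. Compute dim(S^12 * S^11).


Join of spheres: S^m * S^n = S^{m+n+1}.
dim = 12 + 11 + 1 = 24

24


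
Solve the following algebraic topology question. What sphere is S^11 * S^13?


Join of spheres: S^m * S^n = S^{m+n+1}.
dim = 11 + 13 + 1 = 25

25


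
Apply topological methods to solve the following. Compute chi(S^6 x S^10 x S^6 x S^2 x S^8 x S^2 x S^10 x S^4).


chi is multiplicative: chi(X x Y) = chi(X) chi(Y).
Each even-dim sphere has chi = 2. There are 8 factors.
chi = 2^8 = 256

256


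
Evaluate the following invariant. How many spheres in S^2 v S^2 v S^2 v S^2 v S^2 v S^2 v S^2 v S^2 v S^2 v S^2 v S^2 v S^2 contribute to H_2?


For a wedge of spheres, H_k (k>0) is free on one generator per sphere of dimension k.
Spheres of dimension 2: count = 12.
b_2 = 12

12


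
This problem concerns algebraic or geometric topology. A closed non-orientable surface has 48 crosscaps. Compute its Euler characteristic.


For a non-orientable closed surface with k crosscaps: chi = 2 - k.
Here k = 48.
chi = 2 - 48 = -46

-46


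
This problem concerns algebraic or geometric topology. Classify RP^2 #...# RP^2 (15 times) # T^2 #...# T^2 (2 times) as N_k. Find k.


Since a >= 1, the sum is non-orientable; each T^2 can be replaced by RP^2 # RP^2 (since T^2#RP^2 = 3RP^2).
Total crosscaps k = 15 + 2*2 = 19.
Check via chi: chi = 15*1 + 2*0 - (15+2-1)*2 = -17 = 2 - k = -17. Consistent.

19


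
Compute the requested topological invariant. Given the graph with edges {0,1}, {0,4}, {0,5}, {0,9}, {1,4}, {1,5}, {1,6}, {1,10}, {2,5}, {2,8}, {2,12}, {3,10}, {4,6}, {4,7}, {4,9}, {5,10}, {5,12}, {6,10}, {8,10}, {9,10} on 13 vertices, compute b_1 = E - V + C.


b_1 = E - V + (number of components).
E = 20, V = 13, components = 2.
b_1 = 20 - 13 + 2 = 9

9


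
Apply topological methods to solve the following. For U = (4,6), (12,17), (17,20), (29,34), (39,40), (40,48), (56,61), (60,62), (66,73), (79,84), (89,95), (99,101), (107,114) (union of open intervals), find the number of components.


Sort and merge overlapping open intervals.
Merged: (4,6), (12,17), (17,20), (29,34), (39,40), (40,48), (56,62), (66,73), (79,84), (89,95), (99,101), (107,114).
Number of components = 12

12


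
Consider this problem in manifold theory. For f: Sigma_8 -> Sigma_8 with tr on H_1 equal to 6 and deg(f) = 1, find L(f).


L(f) = tr(f_0*) - tr(f_1*) + tr(f_2*).
= 1 - (6) + (1)
= -4

-4


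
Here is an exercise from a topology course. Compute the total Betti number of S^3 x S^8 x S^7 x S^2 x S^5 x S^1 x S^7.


Total Betti number is multiplicative under products.
Each S^d (d>=1) has total Betti number 2.
There are 7 sphere factors.
Total = 2^7 = 128

128


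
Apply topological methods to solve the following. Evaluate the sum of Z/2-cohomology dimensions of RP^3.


H^k(RP^3; Z/2) = Z/2 for each 0 <= k <= 3.
Total dimension = 3 + 1 = 4

4


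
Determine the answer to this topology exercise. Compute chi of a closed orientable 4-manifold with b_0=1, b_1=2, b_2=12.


By Poincare duality b_k = b_{4-k}, so full Betti numbers: b_0=1, b_1=2, b_2=12, b_3=2, b_4=1.
chi = sum (-1)^k b_k = 10

10


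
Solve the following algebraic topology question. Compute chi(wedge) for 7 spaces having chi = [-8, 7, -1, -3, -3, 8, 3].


chi(A v B) = chi(A) + chi(B) - 1 (one point identified).
For 7 spaces: chi = (sum chi_i) - (7 - 1).
sum = 3; chi = 3 - 6 = -3

-3


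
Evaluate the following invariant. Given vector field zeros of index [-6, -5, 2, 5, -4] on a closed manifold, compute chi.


Poincare-Hopf: chi(M) = sum of indices of zeros.
chi = (-6) + (-5) + (2) + (5) + (-4) = -8

-8


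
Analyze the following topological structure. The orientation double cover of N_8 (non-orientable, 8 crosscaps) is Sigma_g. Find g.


chi(N_8) = 2 - 8 = -6.
Double cover: chi(Sigma_g) = 2 * chi(N_8) = 2*(-6) = -12.
2 - 2g = -12, so g = (2 - (-12))/2 = 14/2 = 7

7


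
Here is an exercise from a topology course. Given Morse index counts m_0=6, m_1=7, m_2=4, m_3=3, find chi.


Morse theory: chi(M) = sum_k (-1)^k m_k where m_k = #(index-k critical points).
= (6) + (-7) + (4) + (-3) = 0

0


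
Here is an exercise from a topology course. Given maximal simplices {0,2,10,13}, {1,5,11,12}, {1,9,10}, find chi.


Enumerate all faces; f-vector: f_0=9, f_1=15, f_2=9, f_3=2.
chi = sum (-1)^k f_k = 1

1


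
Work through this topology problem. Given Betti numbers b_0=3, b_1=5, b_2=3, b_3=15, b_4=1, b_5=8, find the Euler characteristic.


chi = sum_k (-1)^k b_k.
= (3) + (-5) + (3) + (-15) + (1) + (-8)
= -21

-21


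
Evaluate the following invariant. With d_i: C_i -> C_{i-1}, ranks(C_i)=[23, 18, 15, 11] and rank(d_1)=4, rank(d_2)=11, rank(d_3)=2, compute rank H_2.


rank H_k = rank(ker d_k) - rank(im d_{k+1}).
rank(ker d_2) = rank(C_2) - rank(d_2) = 15 - 11 = 4.
rank(im d_{2+1}) = 2.
rank H_2 = 4 - 2 = 2

2


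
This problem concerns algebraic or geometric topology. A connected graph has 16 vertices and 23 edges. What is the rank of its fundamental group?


For a connected graph: rank(pi_1) = b_1 = E - V + 1 = 1 - chi.
chi = V - E = 16 - 23 = -7.
rank = 1 - (-7) = 23 - 16 + 1 = 8

8


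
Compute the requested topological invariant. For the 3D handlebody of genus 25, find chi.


A genus-g handlebody deformation retracts to a wedge of g circles.
chi(vee_g S^1) = 1 - g.
chi(H_25) = 1 - 25 = -24

-24


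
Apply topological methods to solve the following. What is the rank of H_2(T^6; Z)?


By the Kunneth formula, b_k(T^n) = C(n,k).
b_2(T^6) = C(6,2).
C(6,2) = 6!/(2!*4!) = 15

15


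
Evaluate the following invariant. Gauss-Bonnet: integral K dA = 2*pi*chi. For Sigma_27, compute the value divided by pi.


Gauss-Bonnet: integral K dA = 2*pi*chi(M).
chi(Sigma_27) = 2 - 2*27 = -52.
(integral K dA)/pi = 2*chi = 2*(-52) = -104

-104


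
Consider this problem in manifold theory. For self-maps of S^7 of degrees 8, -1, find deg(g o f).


Degree is multiplicative under composition: deg(g o f) = deg(g) * deg(f).
= -1 * 8 = -8

-8


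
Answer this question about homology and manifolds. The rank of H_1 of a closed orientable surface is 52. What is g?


For a closed orientable surface: b_1 = 2g.
52 = 2g
g = 52 / 2 = 26

26


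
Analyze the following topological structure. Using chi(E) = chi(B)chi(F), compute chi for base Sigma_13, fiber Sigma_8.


For a fiber bundle F -> E -> B (with CW structure): chi(E) = chi(B) * chi(F).
chi(Sigma_13) = -24, chi(Sigma_8) = -14.
chi(E) = (-24) * (-14) = 336

336


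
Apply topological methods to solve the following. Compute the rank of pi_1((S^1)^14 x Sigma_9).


pi_1(A x B) = pi_1(A) x pi_1(B); rank of abelianization = b_1.
b_1(T^14) = 14, b_1(Sigma_9) = 2*9 = 18.
b_1(product) = 14 + 18 = 32

32


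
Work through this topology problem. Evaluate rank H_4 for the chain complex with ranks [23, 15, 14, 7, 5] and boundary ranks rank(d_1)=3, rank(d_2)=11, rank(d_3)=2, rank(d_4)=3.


rank H_k = rank(ker d_k) - rank(im d_{k+1}).
rank(ker d_4) = rank(C_4) - rank(d_4) = 5 - 3 = 2.
rank(im d_{4+1}) = 0.
rank H_4 = 2 - 0 = 2

2


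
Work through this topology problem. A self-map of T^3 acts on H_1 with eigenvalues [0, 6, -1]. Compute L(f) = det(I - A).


For a torus self-map: L(f) = det(I - A) where A acts on H_1.
L(f) = (1-0) * (1-6) * (1--1) = 1 * -5 * 2 = -10

-10


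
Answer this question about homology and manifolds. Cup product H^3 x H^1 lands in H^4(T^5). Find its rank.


Cup product: H^p x H^q -> H^{p+q}; here p+q = 3+1 = 4.
rank H^k(T^n) = C(n,k).
C(5,4) = 5

5


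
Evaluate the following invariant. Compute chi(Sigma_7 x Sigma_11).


chi(Sigma_7) = 2 - 2*7 = -12
chi(Sigma_11) = 2 - 2*11 = -20
chi(product) = (-12) * (-20) = 240

240


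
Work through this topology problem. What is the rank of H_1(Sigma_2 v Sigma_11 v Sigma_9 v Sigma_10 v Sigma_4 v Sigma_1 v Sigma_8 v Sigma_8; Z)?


For a wedge X v Y: reduced H_k(X v Y) = H_k(X) + H_k(Y).
Each Sigma_g contributes b_1 = 2g.
b_1 = 4 + 22 + 18 + 20 + 8 + 2 + 16 + 16 = 106

106


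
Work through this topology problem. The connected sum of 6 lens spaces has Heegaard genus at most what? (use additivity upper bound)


Heegaard genus satisfies g(A#B) <= g(A) + g(B).
Each lens space has g = 1.
Upper bound: 6 * 1 = 6

6


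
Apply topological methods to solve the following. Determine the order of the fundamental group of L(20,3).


pi_1(L(p,q)) = Z/pZ for any q coprime to p.
|pi_1(L(20,3))| = 20

20


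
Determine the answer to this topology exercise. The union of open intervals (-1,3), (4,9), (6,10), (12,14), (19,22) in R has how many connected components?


Sort and merge overlapping open intervals.
Merged: (-1,3), (4,10), (12,14), (19,22).
Number of components = 4

4
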